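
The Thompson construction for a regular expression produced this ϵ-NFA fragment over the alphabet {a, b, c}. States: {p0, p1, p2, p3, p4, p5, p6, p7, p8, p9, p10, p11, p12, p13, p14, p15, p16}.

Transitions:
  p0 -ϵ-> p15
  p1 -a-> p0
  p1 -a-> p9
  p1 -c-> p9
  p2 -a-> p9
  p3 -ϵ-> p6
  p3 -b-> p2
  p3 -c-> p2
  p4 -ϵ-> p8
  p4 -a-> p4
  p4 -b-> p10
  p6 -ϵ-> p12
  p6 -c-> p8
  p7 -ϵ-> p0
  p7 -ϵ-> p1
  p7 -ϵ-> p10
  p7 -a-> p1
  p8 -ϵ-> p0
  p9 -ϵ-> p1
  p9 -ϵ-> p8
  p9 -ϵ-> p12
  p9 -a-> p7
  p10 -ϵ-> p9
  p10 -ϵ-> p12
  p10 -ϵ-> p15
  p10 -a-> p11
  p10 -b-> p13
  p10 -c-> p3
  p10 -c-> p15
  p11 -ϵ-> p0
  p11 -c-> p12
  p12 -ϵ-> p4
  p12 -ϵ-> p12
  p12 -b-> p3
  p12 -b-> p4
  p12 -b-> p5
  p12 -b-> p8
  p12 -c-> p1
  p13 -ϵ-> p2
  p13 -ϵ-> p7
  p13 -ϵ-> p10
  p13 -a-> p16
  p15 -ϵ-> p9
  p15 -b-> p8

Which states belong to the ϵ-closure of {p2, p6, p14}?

{p0, p1, p2, p4, p6, p8, p9, p12, p14, p15}

Start with {p2, p6, p14}.
From p6 via ϵ: add p12.
From p12 via ϵ: add p4.
From p4 via ϵ: add p8.
From p8 via ϵ: add p0.
From p0 via ϵ: add p15.
From p15 via ϵ: add p9.
From p9 via ϵ: add p1.
No new states can be added; the closed set is {p0, p1, p2, p4, p6, p8, p9, p12, p14, p15}.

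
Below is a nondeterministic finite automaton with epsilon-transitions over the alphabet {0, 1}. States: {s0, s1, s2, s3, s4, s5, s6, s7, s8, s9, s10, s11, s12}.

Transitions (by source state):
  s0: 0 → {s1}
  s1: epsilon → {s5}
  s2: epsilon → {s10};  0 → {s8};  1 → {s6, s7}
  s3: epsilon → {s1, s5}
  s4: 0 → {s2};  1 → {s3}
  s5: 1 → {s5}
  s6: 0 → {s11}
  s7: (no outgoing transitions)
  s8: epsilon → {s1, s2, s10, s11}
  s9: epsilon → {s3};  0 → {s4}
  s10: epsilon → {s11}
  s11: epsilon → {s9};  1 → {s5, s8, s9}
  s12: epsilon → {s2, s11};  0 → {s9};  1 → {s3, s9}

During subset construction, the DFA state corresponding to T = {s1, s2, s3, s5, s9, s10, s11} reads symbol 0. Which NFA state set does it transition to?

{s1, s2, s3, s4, s5, s8, s9, s10, s11}

s2 on 0 → {s8}.
s9 on 0 → {s4}.
No 0-transition from s1, s3, s5, s10, s11.
Union after reading 0: {s4, s8}.
Now take the epsilon-closure:
From s8 via epsilon: add s1, s2, s10, s11.
From s1 via epsilon: add s5.
From s11 via epsilon: add s9.
From s9 via epsilon: add s3.
No new states can be added; the closed set is {s1, s2, s3, s4, s5, s8, s9, s10, s11}.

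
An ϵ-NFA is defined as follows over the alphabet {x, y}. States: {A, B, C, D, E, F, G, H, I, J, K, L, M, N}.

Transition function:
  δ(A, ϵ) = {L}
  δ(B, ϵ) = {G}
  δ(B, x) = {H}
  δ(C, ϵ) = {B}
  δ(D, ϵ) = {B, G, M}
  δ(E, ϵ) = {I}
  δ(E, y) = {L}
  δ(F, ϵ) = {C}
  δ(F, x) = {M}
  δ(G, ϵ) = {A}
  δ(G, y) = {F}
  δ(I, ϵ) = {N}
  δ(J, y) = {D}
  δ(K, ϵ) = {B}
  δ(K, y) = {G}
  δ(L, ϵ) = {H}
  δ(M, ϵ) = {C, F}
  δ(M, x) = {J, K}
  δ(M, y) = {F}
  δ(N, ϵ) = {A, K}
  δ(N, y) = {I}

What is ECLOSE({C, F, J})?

{A, B, C, F, G, H, J, L}

Start with {C, F, J}.
From C via ϵ: add B.
From B via ϵ: add G.
From G via ϵ: add A.
From A via ϵ: add L.
From L via ϵ: add H.
No new states can be added; the closed set is {A, B, C, F, G, H, J, L}.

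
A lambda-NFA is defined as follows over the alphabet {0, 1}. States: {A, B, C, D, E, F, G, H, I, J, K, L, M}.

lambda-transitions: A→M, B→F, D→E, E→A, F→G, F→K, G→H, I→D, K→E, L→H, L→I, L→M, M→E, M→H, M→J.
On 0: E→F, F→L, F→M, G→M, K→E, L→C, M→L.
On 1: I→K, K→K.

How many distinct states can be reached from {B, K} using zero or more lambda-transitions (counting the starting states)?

9

Start with {B, K}.
From B via lambda: add F.
From K via lambda: add E.
From E via lambda: add A.
From F via lambda: add G.
From A via lambda: add M.
From G via lambda: add H.
From M via lambda: add J.
lambda-closure = {A, B, E, F, G, H, J, K, M}, which has 9 states.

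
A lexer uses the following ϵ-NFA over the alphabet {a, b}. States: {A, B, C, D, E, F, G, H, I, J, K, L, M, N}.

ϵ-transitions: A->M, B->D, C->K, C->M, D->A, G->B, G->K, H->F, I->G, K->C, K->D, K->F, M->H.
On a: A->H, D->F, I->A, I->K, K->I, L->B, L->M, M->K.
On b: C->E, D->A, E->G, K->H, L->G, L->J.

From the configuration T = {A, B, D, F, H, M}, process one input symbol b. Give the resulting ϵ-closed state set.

D on b → {A}.
No b-transition from A, B, F, H, M.
Union after reading b: {A}.
Now take the ϵ-closure:
From A via ϵ: add M.
From M via ϵ: add H.
From H via ϵ: add F.
No new states can be added; the closed set is {A, F, H, M}.

{A, F, H, M}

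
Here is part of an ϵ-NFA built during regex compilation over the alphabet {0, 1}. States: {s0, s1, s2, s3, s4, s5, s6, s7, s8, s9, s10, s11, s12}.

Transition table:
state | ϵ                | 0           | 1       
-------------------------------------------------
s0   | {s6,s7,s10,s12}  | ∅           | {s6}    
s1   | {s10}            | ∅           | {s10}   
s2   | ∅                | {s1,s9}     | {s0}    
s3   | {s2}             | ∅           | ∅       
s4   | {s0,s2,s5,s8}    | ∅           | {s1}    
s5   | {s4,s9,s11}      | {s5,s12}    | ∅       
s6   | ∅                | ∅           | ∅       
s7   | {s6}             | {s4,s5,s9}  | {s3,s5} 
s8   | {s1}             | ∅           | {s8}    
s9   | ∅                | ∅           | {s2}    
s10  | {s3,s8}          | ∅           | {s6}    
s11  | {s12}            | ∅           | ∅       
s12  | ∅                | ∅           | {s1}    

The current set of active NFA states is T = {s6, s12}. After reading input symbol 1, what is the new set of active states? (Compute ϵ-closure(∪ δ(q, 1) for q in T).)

{s1, s2, s3, s8, s10}

s12 on 1 → {s1}.
No 1-transition from s6.
Union after reading 1: {s1}.
Now take the ϵ-closure:
From s1 via ϵ: add s10.
From s10 via ϵ: add s3, s8.
From s3 via ϵ: add s2.
No new states can be added; the closed set is {s1, s2, s3, s8, s10}.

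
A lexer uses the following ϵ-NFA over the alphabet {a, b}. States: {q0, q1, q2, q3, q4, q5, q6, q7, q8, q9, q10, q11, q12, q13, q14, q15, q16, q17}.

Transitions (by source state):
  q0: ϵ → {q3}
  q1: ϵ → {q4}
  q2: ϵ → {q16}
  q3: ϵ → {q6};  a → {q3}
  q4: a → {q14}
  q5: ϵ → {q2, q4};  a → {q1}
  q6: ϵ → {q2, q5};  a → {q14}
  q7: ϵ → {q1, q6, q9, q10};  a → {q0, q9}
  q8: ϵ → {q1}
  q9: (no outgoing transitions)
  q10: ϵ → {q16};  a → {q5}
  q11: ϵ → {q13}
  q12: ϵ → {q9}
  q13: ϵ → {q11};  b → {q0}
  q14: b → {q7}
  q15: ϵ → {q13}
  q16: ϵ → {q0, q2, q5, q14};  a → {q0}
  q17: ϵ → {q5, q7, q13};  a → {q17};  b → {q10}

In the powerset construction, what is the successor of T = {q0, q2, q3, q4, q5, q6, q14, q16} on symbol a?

q3 on a → {q3}.
q4 on a → {q14}.
q5 on a → {q1}.
q6 on a → {q14}.
q16 on a → {q0}.
No a-transition from q0, q2, q14.
Union after reading a: {q0, q1, q3, q14}.
Now take the ϵ-closure:
From q1 via ϵ: add q4.
From q3 via ϵ: add q6.
From q6 via ϵ: add q2, q5.
From q2 via ϵ: add q16.
No new states can be added; the closed set is {q0, q1, q2, q3, q4, q5, q6, q14, q16}.

{q0, q1, q2, q3, q4, q5, q6, q14, q16}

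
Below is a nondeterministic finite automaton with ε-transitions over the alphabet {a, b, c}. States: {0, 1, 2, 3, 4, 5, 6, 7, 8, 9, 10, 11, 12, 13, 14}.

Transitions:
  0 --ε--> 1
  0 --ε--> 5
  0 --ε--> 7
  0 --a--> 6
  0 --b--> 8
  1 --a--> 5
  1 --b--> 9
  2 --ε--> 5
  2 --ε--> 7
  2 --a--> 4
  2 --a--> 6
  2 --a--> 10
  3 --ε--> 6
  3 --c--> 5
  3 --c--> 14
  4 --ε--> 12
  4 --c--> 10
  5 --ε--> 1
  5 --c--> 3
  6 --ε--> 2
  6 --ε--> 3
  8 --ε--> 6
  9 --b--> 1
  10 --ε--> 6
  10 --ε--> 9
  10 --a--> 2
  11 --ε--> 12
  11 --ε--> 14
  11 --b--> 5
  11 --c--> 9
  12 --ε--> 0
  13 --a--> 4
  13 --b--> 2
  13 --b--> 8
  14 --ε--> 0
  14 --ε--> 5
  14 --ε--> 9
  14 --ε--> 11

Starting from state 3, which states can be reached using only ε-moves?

{1, 2, 3, 5, 6, 7}

Start with {3}.
From 3 via ε: add 6.
From 6 via ε: add 2.
From 2 via ε: add 5, 7.
From 5 via ε: add 1.
No new states can be added; the closed set is {1, 2, 3, 5, 6, 7}.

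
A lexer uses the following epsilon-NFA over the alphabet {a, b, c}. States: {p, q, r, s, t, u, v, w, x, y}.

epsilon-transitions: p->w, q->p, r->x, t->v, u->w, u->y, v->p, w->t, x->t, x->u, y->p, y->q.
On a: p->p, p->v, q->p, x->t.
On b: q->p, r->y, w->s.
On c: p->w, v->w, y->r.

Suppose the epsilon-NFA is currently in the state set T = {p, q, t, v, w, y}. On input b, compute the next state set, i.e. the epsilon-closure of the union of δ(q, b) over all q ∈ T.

q on b → {p}.
w on b → {s}.
No b-transition from p, t, v, y.
Union after reading b: {p, s}.
Now take the epsilon-closure:
From p via epsilon: add w.
From w via epsilon: add t.
From t via epsilon: add v.
No new states can be added; the closed set is {p, s, t, v, w}.

{p, s, t, v, w}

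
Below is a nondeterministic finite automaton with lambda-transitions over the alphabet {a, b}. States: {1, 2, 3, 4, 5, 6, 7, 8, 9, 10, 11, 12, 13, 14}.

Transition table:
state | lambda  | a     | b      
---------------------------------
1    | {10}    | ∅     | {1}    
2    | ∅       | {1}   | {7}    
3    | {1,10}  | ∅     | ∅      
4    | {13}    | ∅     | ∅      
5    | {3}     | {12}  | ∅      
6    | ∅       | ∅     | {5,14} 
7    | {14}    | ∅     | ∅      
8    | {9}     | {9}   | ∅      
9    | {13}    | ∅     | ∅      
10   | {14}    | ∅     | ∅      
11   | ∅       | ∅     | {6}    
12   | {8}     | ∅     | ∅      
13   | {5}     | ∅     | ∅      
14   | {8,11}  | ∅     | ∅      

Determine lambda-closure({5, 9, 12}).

Start with {5, 9, 12}.
From 5 via lambda: add 3.
From 9 via lambda: add 13.
From 12 via lambda: add 8.
From 3 via lambda: add 1, 10.
From 10 via lambda: add 14.
From 14 via lambda: add 11.
No new states can be added; the closed set is {1, 3, 5, 8, 9, 10, 11, 12, 13, 14}.

{1, 3, 5, 8, 9, 10, 11, 12, 13, 14}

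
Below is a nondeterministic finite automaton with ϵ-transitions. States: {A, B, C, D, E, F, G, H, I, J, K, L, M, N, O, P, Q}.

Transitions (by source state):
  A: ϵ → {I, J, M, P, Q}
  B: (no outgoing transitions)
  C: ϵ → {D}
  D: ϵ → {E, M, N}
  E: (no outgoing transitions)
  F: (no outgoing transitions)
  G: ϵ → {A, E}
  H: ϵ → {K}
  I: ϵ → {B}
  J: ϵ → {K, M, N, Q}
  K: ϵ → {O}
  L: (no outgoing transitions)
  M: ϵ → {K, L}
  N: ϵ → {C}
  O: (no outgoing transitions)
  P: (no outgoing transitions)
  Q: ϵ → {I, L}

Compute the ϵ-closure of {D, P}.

{C, D, E, K, L, M, N, O, P}

Start with {D, P}.
From D via ϵ: add E, M, N.
From M via ϵ: add K, L.
From N via ϵ: add C.
From K via ϵ: add O.
No new states can be added; the closed set is {C, D, E, K, L, M, N, O, P}.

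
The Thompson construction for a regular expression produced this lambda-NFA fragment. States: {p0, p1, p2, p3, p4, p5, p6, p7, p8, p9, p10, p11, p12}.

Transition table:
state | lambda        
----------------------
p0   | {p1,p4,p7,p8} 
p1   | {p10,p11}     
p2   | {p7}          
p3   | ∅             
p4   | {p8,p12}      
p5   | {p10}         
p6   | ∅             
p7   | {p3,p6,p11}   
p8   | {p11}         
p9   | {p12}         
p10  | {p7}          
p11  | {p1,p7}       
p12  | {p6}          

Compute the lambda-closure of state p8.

Start with {p8}.
From p8 via lambda: add p11.
From p11 via lambda: add p1, p7.
From p1 via lambda: add p10.
From p7 via lambda: add p3, p6.
No new states can be added; the closed set is {p1, p3, p6, p7, p8, p10, p11}.

{p1, p3, p6, p7, p8, p10, p11}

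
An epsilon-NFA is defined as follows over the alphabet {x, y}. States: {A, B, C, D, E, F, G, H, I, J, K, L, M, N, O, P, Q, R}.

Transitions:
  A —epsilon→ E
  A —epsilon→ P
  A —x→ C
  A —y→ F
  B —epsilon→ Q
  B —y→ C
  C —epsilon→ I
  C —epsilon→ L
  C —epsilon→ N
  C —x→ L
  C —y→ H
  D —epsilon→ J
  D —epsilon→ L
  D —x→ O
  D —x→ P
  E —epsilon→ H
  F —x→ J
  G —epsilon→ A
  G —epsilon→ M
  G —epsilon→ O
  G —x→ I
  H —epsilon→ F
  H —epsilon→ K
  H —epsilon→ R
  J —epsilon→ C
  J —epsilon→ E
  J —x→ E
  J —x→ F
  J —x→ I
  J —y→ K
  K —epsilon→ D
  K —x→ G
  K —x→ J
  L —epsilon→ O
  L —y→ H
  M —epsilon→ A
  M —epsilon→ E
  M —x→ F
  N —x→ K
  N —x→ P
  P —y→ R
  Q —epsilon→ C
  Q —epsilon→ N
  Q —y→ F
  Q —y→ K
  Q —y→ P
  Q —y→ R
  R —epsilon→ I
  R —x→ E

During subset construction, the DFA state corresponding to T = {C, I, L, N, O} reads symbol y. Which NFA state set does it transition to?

C on y → {H}.
L on y → {H}.
No y-transition from I, N, O.
Union after reading y: {H}.
Now take the epsilon-closure:
From H via epsilon: add F, K, R.
From K via epsilon: add D.
From R via epsilon: add I.
From D via epsilon: add J, L.
From J via epsilon: add C, E.
From L via epsilon: add O.
From C via epsilon: add N.
No new states can be added; the closed set is {C, D, E, F, H, I, J, K, L, N, O, R}.

{C, D, E, F, H, I, J, K, L, N, O, R}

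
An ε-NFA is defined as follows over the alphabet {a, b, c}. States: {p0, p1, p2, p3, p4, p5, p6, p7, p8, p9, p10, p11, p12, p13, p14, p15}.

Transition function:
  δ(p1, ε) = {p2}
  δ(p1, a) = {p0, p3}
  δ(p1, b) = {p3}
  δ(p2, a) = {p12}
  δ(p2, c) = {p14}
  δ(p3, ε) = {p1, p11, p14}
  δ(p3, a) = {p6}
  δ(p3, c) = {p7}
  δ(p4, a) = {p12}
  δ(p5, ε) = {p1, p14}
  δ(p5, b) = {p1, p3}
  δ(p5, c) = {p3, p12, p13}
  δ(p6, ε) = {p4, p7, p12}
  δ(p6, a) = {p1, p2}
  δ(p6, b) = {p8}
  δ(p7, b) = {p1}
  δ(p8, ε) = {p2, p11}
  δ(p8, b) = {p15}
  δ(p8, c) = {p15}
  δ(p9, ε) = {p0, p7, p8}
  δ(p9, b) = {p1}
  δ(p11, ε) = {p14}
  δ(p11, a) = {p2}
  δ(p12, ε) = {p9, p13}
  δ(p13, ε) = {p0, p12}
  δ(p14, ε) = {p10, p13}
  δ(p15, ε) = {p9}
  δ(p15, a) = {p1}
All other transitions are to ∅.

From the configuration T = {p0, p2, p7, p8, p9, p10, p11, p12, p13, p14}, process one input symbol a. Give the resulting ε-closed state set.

{p0, p2, p7, p8, p9, p10, p11, p12, p13, p14}

p2 on a → {p12}.
p11 on a → {p2}.
No a-transition from p0, p7, p8, p9, p10, p12, p13, p14.
Union after reading a: {p2, p12}.
Now take the ε-closure:
From p12 via ε: add p9, p13.
From p9 via ε: add p0, p7, p8.
From p8 via ε: add p11.
From p11 via ε: add p14.
From p14 via ε: add p10.
No new states can be added; the closed set is {p0, p2, p7, p8, p9, p10, p11, p12, p13, p14}.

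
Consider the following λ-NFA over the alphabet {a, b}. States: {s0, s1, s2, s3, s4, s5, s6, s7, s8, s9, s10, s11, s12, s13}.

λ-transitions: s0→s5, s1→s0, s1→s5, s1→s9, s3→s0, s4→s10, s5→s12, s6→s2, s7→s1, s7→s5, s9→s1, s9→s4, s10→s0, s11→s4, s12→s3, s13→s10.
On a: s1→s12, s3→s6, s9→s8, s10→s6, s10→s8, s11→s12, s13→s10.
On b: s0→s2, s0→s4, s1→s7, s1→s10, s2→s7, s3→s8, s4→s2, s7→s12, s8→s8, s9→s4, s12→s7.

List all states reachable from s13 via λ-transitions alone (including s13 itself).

Start with {s13}.
From s13 via λ: add s10.
From s10 via λ: add s0.
From s0 via λ: add s5.
From s5 via λ: add s12.
From s12 via λ: add s3.
No new states can be added; the closed set is {s0, s3, s5, s10, s12, s13}.

{s0, s3, s5, s10, s12, s13}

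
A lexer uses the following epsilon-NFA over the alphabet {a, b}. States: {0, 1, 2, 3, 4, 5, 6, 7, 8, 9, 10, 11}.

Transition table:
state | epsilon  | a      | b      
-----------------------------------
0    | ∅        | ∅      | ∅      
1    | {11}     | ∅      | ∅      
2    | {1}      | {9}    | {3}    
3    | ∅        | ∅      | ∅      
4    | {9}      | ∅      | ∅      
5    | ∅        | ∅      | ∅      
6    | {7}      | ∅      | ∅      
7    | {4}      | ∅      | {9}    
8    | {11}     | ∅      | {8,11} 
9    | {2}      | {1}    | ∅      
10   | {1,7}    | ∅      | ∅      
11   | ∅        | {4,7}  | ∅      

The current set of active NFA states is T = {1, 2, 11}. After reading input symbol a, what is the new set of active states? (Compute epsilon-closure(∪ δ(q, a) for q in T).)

2 on a → {9}.
11 on a → {4, 7}.
No a-transition from 1.
Union after reading a: {4, 7, 9}.
Now take the epsilon-closure:
From 9 via epsilon: add 2.
From 2 via epsilon: add 1.
From 1 via epsilon: add 11.
No new states can be added; the closed set is {1, 2, 4, 7, 9, 11}.

{1, 2, 4, 7, 9, 11}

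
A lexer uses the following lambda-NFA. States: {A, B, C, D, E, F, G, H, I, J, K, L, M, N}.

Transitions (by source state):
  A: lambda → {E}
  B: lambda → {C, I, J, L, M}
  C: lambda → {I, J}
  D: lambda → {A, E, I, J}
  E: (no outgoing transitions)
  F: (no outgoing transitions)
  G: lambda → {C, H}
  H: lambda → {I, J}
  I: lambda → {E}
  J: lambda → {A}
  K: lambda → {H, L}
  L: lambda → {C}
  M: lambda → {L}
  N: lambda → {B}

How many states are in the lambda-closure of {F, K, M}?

Start with {F, K, M}.
From K via lambda: add H, L.
From H via lambda: add I, J.
From L via lambda: add C.
From I via lambda: add E.
From J via lambda: add A.
lambda-closure = {A, C, E, F, H, I, J, K, L, M}, which has 10 states.

10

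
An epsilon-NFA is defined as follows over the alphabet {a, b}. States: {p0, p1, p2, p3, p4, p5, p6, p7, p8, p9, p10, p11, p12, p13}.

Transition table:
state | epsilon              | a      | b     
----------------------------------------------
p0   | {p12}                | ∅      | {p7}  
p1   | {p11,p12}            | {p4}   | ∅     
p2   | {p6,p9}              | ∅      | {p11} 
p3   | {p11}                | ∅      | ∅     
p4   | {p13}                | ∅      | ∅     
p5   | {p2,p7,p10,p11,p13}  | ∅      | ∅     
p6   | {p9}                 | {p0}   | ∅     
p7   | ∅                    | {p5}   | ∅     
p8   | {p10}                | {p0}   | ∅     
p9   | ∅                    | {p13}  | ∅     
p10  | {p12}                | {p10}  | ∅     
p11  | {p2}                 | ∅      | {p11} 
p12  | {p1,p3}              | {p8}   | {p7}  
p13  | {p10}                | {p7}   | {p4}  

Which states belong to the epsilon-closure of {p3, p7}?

Start with {p3, p7}.
From p3 via epsilon: add p11.
From p11 via epsilon: add p2.
From p2 via epsilon: add p6, p9.
No new states can be added; the closed set is {p2, p3, p6, p7, p9, p11}.

{p2, p3, p6, p7, p9, p11}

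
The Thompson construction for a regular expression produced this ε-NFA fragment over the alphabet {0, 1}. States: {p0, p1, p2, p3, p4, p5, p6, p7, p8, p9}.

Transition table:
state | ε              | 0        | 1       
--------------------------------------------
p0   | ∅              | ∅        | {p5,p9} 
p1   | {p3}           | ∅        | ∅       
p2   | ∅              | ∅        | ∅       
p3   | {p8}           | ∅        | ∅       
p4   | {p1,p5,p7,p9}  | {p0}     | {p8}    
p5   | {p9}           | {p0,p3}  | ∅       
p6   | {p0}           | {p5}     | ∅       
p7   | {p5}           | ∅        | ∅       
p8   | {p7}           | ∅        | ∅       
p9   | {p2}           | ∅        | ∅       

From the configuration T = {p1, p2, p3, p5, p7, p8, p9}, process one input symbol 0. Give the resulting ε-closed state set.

p5 on 0 → {p0, p3}.
No 0-transition from p1, p2, p3, p7, p8, p9.
Union after reading 0: {p0, p3}.
Now take the ε-closure:
From p3 via ε: add p8.
From p8 via ε: add p7.
From p7 via ε: add p5.
From p5 via ε: add p9.
From p9 via ε: add p2.
No new states can be added; the closed set is {p0, p2, p3, p5, p7, p8, p9}.

{p0, p2, p3, p5, p7, p8, p9}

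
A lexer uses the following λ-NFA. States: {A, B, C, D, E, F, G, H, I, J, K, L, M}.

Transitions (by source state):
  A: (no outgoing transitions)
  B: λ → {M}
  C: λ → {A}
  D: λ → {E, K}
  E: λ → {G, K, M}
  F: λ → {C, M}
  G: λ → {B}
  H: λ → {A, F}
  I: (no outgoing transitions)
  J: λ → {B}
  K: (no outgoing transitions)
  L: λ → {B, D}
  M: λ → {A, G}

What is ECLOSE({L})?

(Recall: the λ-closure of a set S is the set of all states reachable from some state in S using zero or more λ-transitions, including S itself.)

{A, B, D, E, G, K, L, M}

Start with {L}.
From L via λ: add B, D.
From B via λ: add M.
From D via λ: add E, K.
From E via λ: add G.
From M via λ: add A.
No new states can be added; the closed set is {A, B, D, E, G, K, L, M}.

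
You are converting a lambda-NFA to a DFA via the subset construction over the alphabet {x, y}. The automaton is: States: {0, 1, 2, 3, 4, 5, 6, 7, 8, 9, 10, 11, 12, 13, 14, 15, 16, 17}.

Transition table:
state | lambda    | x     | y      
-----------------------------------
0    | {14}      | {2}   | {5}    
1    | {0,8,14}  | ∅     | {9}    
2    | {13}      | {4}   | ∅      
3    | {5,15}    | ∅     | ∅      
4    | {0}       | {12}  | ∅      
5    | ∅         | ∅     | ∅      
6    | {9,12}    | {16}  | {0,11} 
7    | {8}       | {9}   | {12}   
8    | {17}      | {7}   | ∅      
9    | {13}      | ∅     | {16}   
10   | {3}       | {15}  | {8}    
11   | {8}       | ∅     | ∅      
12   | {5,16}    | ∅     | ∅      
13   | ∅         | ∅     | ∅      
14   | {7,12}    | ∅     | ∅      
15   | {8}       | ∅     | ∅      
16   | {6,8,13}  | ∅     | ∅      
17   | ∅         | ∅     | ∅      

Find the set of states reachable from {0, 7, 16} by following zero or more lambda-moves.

Start with {0, 7, 16}.
From 0 via lambda: add 14.
From 7 via lambda: add 8.
From 16 via lambda: add 6, 13.
From 6 via lambda: add 9, 12.
From 8 via lambda: add 17.
From 12 via lambda: add 5.
No new states can be added; the closed set is {0, 5, 6, 7, 8, 9, 12, 13, 14, 16, 17}.

{0, 5, 6, 7, 8, 9, 12, 13, 14, 16, 17}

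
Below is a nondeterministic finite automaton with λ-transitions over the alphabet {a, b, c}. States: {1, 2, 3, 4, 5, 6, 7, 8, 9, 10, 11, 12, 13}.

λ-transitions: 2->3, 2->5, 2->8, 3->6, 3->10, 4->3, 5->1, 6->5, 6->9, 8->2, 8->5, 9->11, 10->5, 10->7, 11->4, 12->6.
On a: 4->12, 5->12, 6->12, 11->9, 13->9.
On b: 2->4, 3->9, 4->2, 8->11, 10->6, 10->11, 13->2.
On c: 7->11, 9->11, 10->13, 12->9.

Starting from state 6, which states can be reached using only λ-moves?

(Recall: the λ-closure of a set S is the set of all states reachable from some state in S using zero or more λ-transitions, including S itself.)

Start with {6}.
From 6 via λ: add 5, 9.
From 5 via λ: add 1.
From 9 via λ: add 11.
From 11 via λ: add 4.
From 4 via λ: add 3.
From 3 via λ: add 10.
From 10 via λ: add 7.
No new states can be added; the closed set is {1, 3, 4, 5, 6, 7, 9, 10, 11}.

{1, 3, 4, 5, 6, 7, 9, 10, 11}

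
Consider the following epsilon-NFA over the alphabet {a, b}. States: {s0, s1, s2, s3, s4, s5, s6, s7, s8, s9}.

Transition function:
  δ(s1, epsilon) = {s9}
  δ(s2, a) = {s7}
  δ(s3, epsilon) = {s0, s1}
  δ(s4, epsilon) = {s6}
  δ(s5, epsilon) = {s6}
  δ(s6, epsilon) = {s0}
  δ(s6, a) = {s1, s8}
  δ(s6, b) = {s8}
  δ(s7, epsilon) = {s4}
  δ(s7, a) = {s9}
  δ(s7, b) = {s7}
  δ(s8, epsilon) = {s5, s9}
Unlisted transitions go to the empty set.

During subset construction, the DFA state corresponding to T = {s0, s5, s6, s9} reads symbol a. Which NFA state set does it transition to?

s6 on a → {s1, s8}.
No a-transition from s0, s5, s9.
Union after reading a: {s1, s8}.
Now take the epsilon-closure:
From s1 via epsilon: add s9.
From s8 via epsilon: add s5.
From s5 via epsilon: add s6.
From s6 via epsilon: add s0.
No new states can be added; the closed set is {s0, s1, s5, s6, s8, s9}.

{s0, s1, s5, s6, s8, s9}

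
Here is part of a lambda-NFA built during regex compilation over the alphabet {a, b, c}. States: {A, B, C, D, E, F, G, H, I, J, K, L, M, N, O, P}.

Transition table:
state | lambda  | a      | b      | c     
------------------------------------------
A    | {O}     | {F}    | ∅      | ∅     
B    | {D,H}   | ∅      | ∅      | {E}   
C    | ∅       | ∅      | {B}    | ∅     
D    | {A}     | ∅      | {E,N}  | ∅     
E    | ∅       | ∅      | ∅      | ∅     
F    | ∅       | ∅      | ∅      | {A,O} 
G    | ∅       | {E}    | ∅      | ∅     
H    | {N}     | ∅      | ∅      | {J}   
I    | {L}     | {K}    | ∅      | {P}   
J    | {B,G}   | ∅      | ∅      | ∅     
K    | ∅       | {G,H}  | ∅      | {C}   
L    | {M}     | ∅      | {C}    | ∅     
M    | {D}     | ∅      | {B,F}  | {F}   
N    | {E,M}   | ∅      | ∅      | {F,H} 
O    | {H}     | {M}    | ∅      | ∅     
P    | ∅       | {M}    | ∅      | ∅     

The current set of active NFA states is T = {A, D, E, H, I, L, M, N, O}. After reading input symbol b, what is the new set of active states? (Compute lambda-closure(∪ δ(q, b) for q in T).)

D on b → {E, N}.
L on b → {C}.
M on b → {B, F}.
No b-transition from A, E, H, I, N, O.
Union after reading b: {B, C, E, F, N}.
Now take the lambda-closure:
From B via lambda: add D, H.
From N via lambda: add M.
From D via lambda: add A.
From A via lambda: add O.
No new states can be added; the closed set is {A, B, C, D, E, F, H, M, N, O}.

{A, B, C, D, E, F, H, M, N, O}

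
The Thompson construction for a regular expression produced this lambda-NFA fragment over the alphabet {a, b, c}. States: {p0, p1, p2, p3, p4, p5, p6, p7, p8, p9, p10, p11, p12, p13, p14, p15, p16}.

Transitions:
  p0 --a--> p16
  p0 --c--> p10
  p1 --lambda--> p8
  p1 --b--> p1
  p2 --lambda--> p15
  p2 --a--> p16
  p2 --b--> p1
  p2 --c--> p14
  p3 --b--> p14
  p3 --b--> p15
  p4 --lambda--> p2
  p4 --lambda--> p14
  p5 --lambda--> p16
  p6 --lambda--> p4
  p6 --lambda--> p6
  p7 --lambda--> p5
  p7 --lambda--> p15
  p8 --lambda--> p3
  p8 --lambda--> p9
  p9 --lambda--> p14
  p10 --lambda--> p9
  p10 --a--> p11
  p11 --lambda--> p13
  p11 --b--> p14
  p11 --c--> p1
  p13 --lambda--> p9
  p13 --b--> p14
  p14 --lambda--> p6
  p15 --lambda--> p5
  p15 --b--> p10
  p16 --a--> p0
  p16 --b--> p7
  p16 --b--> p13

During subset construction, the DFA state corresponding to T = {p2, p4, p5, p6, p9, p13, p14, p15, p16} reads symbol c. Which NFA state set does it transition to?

{p2, p4, p5, p6, p14, p15, p16}

p2 on c → {p14}.
No c-transition from p4, p5, p6, p9, p13, p14, p15, p16.
Union after reading c: {p14}.
Now take the lambda-closure:
From p14 via lambda: add p6.
From p6 via lambda: add p4.
From p4 via lambda: add p2.
From p2 via lambda: add p15.
From p15 via lambda: add p5.
From p5 via lambda: add p16.
No new states can be added; the closed set is {p2, p4, p5, p6, p14, p15, p16}.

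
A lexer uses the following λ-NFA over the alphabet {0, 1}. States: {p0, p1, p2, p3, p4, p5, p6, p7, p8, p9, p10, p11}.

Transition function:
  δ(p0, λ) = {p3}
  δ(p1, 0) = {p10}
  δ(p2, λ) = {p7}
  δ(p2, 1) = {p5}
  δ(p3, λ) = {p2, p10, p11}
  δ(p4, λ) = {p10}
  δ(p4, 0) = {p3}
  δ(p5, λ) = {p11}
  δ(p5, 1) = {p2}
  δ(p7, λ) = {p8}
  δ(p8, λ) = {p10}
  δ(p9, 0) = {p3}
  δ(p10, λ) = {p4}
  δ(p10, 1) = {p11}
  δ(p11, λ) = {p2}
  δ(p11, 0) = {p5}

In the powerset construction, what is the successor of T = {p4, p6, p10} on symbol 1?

{p2, p4, p7, p8, p10, p11}

p10 on 1 → {p11}.
No 1-transition from p4, p6.
Union after reading 1: {p11}.
Now take the λ-closure:
From p11 via λ: add p2.
From p2 via λ: add p7.
From p7 via λ: add p8.
From p8 via λ: add p10.
From p10 via λ: add p4.
No new states can be added; the closed set is {p2, p4, p7, p8, p10, p11}.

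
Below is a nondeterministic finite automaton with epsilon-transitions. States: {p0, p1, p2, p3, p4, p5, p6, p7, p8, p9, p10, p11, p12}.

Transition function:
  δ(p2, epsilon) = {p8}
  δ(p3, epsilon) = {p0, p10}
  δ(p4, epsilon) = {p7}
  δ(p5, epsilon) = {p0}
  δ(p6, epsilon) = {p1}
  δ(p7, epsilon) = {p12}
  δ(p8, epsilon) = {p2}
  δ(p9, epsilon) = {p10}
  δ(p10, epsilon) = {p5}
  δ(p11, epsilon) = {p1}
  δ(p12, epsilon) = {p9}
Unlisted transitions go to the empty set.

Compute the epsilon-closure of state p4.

{p0, p4, p5, p7, p9, p10, p12}

Start with {p4}.
From p4 via epsilon: add p7.
From p7 via epsilon: add p12.
From p12 via epsilon: add p9.
From p9 via epsilon: add p10.
From p10 via epsilon: add p5.
From p5 via epsilon: add p0.
No new states can be added; the closed set is {p0, p4, p5, p7, p9, p10, p12}.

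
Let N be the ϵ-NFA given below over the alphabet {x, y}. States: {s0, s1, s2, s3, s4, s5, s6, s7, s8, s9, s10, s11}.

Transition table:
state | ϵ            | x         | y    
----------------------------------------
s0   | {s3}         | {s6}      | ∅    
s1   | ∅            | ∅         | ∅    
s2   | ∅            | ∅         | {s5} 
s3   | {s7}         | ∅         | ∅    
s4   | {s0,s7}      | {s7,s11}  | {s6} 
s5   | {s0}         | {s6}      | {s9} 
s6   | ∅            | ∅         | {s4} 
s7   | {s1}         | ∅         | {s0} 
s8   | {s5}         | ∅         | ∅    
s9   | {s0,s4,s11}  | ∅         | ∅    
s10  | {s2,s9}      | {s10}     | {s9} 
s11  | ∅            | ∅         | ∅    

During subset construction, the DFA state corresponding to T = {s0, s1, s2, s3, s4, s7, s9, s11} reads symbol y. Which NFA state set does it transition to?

s2 on y → {s5}.
s4 on y → {s6}.
s7 on y → {s0}.
No y-transition from s0, s1, s3, s9, s11.
Union after reading y: {s0, s5, s6}.
Now take the ϵ-closure:
From s0 via ϵ: add s3.
From s3 via ϵ: add s7.
From s7 via ϵ: add s1.
No new states can be added; the closed set is {s0, s1, s3, s5, s6, s7}.

{s0, s1, s3, s5, s6, s7}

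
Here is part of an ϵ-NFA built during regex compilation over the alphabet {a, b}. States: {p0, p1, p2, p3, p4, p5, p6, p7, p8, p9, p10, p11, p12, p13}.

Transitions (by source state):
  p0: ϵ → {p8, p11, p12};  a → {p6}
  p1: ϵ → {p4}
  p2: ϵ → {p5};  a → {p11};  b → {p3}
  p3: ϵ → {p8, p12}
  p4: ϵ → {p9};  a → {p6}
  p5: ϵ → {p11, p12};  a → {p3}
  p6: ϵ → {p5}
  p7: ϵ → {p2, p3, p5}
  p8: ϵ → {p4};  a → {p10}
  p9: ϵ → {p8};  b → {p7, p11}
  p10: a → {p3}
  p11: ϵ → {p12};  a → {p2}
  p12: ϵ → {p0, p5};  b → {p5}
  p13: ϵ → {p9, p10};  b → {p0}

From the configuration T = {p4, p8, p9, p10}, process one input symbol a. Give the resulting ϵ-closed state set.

p4 on a → {p6}.
p8 on a → {p10}.
p10 on a → {p3}.
No a-transition from p9.
Union after reading a: {p3, p6, p10}.
Now take the ϵ-closure:
From p3 via ϵ: add p8, p12.
From p6 via ϵ: add p5.
From p5 via ϵ: add p11.
From p8 via ϵ: add p4.
From p12 via ϵ: add p0.
From p4 via ϵ: add p9.
No new states can be added; the closed set is {p0, p3, p4, p5, p6, p8, p9, p10, p11, p12}.

{p0, p3, p4, p5, p6, p8, p9, p10, p11, p12}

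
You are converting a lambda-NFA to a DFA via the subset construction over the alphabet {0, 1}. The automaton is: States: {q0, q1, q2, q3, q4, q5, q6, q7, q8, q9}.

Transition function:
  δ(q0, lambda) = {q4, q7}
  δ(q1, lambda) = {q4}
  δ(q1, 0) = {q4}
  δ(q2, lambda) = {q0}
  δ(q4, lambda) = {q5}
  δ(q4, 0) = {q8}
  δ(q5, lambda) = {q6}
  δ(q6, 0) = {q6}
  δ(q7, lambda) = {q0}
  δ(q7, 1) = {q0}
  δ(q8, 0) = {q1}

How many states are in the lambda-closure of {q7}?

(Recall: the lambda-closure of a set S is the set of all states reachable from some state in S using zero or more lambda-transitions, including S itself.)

Start with {q7}.
From q7 via lambda: add q0.
From q0 via lambda: add q4.
From q4 via lambda: add q5.
From q5 via lambda: add q6.
lambda-closure = {q0, q4, q5, q6, q7}, which has 5 states.

5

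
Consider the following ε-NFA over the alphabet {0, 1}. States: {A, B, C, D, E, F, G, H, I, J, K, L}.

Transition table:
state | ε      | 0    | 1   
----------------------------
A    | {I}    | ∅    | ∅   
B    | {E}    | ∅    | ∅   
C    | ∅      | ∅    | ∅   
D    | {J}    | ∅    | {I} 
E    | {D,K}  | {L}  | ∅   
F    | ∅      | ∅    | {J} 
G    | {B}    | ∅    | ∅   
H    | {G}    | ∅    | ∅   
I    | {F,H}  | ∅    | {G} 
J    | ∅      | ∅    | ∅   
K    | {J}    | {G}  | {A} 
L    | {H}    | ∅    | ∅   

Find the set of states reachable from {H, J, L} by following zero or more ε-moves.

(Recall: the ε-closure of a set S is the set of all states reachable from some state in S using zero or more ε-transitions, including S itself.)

{B, D, E, G, H, J, K, L}

Start with {H, J, L}.
From H via ε: add G.
From G via ε: add B.
From B via ε: add E.
From E via ε: add D, K.
No new states can be added; the closed set is {B, D, E, G, H, J, K, L}.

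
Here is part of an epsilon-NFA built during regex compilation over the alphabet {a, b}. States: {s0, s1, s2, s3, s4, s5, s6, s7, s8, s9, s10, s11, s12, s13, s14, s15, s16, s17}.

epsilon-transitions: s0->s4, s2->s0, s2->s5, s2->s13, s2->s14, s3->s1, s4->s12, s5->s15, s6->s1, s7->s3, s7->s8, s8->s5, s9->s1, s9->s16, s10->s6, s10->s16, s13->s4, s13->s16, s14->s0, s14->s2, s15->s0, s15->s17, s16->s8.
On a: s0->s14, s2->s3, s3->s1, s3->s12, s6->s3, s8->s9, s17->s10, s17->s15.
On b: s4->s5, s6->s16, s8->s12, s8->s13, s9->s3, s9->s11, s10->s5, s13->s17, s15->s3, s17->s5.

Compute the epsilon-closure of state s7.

{s0, s1, s3, s4, s5, s7, s8, s12, s15, s17}

Start with {s7}.
From s7 via epsilon: add s3, s8.
From s3 via epsilon: add s1.
From s8 via epsilon: add s5.
From s5 via epsilon: add s15.
From s15 via epsilon: add s0, s17.
From s0 via epsilon: add s4.
From s4 via epsilon: add s12.
No new states can be added; the closed set is {s0, s1, s3, s4, s5, s7, s8, s12, s15, s17}.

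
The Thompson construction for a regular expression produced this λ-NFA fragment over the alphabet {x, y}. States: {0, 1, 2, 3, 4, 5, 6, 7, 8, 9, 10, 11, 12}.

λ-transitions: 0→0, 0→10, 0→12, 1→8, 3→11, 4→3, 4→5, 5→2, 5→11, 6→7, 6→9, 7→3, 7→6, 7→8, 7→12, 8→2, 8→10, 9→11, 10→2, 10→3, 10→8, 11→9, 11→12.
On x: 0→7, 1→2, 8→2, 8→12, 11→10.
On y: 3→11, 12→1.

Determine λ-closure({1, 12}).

Start with {1, 12}.
From 1 via λ: add 8.
From 8 via λ: add 2, 10.
From 10 via λ: add 3.
From 3 via λ: add 11.
From 11 via λ: add 9.
No new states can be added; the closed set is {1, 2, 3, 8, 9, 10, 11, 12}.

{1, 2, 3, 8, 9, 10, 11, 12}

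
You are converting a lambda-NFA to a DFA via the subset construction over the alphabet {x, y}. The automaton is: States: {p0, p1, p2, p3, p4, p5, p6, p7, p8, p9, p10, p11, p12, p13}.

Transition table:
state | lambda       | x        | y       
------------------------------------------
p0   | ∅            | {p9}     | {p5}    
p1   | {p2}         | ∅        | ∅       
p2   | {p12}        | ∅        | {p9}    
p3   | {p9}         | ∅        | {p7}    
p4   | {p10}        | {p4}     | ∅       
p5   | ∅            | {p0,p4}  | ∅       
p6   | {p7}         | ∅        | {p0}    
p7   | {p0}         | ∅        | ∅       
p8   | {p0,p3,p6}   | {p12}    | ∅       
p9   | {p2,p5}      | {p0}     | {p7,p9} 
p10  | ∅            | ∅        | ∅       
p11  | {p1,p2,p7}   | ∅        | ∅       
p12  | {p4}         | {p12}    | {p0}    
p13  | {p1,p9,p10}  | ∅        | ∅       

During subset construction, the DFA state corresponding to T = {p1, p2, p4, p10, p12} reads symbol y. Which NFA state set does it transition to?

p2 on y → {p9}.
p12 on y → {p0}.
No y-transition from p1, p4, p10.
Union after reading y: {p0, p9}.
Now take the lambda-closure:
From p9 via lambda: add p2, p5.
From p2 via lambda: add p12.
From p12 via lambda: add p4.
From p4 via lambda: add p10.
No new states can be added; the closed set is {p0, p2, p4, p5, p9, p10, p12}.

{p0, p2, p4, p5, p9, p10, p12}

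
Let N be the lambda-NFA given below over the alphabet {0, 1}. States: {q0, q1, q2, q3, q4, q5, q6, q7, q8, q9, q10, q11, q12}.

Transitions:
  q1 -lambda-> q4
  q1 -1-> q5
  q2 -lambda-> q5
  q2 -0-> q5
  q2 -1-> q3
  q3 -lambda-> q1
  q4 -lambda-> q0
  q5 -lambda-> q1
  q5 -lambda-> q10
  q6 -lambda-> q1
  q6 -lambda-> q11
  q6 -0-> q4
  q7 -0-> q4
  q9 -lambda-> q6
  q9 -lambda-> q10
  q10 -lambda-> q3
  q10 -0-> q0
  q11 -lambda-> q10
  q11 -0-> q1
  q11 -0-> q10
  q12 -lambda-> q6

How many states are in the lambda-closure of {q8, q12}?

9

Start with {q8, q12}.
From q12 via lambda: add q6.
From q6 via lambda: add q1, q11.
From q1 via lambda: add q4.
From q11 via lambda: add q10.
From q4 via lambda: add q0.
From q10 via lambda: add q3.
lambda-closure = {q0, q1, q3, q4, q6, q8, q10, q11, q12}, which has 9 states.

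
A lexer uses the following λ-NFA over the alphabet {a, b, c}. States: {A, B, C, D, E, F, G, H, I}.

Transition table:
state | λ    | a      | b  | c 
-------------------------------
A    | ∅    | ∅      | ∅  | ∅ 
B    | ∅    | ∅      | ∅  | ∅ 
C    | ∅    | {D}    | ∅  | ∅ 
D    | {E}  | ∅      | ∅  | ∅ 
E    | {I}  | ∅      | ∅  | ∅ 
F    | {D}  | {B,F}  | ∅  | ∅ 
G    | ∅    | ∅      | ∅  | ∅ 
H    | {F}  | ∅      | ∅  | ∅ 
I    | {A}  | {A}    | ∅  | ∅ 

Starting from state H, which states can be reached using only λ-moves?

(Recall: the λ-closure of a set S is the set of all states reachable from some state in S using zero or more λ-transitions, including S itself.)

Start with {H}.
From H via λ: add F.
From F via λ: add D.
From D via λ: add E.
From E via λ: add I.
From I via λ: add A.
No new states can be added; the closed set is {A, D, E, F, H, I}.

{A, D, E, F, H, I}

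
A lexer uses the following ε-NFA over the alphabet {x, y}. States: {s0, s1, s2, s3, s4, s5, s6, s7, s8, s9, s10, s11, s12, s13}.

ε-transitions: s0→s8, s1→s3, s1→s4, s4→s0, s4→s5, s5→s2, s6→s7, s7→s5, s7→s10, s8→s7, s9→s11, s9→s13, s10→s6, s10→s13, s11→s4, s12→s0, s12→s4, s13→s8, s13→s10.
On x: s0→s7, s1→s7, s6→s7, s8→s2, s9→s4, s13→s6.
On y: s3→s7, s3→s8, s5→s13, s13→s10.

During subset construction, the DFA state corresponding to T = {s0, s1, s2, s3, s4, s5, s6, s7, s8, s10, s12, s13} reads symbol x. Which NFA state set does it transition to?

{s2, s5, s6, s7, s8, s10, s13}

s0 on x → {s7}.
s1 on x → {s7}.
s6 on x → {s7}.
s8 on x → {s2}.
s13 on x → {s6}.
No x-transition from s2, s3, s4, s5, s7, s10, s12.
Union after reading x: {s2, s6, s7}.
Now take the ε-closure:
From s7 via ε: add s5, s10.
From s10 via ε: add s13.
From s13 via ε: add s8.
No new states can be added; the closed set is {s2, s5, s6, s7, s8, s10, s13}.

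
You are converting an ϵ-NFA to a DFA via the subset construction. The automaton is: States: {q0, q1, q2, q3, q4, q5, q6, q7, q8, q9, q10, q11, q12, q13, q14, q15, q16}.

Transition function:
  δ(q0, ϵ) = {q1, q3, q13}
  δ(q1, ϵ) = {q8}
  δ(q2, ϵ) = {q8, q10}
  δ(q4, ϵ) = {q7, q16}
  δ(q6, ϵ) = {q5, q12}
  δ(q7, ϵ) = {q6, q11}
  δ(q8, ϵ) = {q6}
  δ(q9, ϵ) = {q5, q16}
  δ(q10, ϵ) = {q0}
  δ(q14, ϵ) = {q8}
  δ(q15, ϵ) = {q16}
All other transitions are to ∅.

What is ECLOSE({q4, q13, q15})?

{q4, q5, q6, q7, q11, q12, q13, q15, q16}

Start with {q4, q13, q15}.
From q4 via ϵ: add q7, q16.
From q7 via ϵ: add q6, q11.
From q6 via ϵ: add q5, q12.
No new states can be added; the closed set is {q4, q5, q6, q7, q11, q12, q13, q15, q16}.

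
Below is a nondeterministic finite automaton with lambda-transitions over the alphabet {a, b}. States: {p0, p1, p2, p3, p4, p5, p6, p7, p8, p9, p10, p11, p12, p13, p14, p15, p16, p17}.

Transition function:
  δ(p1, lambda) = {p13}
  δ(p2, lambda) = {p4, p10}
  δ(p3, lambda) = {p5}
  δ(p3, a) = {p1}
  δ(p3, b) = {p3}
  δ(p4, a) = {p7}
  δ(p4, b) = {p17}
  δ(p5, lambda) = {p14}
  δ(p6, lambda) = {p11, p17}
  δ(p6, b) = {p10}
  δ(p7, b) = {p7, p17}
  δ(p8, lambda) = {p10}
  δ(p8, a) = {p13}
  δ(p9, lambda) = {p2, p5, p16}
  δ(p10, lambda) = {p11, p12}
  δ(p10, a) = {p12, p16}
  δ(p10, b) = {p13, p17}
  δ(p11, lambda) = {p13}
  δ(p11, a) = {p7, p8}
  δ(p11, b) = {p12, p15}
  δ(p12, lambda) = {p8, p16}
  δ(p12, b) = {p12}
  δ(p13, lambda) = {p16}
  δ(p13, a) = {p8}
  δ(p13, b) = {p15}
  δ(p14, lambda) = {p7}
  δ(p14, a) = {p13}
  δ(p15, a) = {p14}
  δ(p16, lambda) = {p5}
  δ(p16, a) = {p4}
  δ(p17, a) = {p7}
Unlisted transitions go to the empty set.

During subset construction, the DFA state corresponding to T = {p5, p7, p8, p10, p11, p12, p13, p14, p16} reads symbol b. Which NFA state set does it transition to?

{p5, p7, p8, p10, p11, p12, p13, p14, p15, p16, p17}

p7 on b → {p7, p17}.
p10 on b → {p13, p17}.
p11 on b → {p12, p15}.
p12 on b → {p12}.
p13 on b → {p15}.
No b-transition from p5, p8, p14, p16.
Union after reading b: {p7, p12, p13, p15, p17}.
Now take the lambda-closure:
From p12 via lambda: add p8, p16.
From p8 via lambda: add p10.
From p16 via lambda: add p5.
From p5 via lambda: add p14.
From p10 via lambda: add p11.
No new states can be added; the closed set is {p5, p7, p8, p10, p11, p12, p13, p14, p15, p16, p17}.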